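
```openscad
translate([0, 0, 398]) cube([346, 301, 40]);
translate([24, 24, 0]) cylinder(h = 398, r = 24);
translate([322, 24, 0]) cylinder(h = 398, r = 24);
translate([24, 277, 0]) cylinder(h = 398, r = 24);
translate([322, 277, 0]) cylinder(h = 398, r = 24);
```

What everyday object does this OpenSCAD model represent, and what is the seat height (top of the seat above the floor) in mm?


A stool. The seat height is 438 mm.

A 346×301×40 slab at z = 398 on four corner cylinders — a stool. The seat top is 398 + 40 = 438 mm.


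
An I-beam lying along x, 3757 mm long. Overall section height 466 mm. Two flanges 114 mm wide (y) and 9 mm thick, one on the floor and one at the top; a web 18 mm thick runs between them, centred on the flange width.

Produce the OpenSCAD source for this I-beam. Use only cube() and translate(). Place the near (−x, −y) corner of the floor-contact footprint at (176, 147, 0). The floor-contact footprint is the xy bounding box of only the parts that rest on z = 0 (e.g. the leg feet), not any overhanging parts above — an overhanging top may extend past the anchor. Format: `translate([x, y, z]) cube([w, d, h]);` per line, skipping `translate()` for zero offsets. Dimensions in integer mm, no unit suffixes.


translate([176, 147, 0]) cube([3757, 114, 9]);
translate([176, 195, 9]) cube([3757, 18, 448]);
translate([176, 147, 457]) cube([3757, 114, 9]);


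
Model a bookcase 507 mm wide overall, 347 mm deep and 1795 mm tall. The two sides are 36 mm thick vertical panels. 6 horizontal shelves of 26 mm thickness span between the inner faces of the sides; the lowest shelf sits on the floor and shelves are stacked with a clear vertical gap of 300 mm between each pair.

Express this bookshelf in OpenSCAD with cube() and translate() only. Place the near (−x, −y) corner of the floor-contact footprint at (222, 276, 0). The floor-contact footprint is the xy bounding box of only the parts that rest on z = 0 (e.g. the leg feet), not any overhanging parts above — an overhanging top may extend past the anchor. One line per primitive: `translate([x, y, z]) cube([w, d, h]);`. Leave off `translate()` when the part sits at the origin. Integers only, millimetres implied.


translate([222, 276, 0]) cube([36, 347, 1795]);
translate([693, 276, 0]) cube([36, 347, 1795]);
translate([258, 276, 0]) cube([435, 347, 26]);
translate([258, 276, 326]) cube([435, 347, 26]);
translate([258, 276, 652]) cube([435, 347, 26]);
translate([258, 276, 978]) cube([435, 347, 26]);
translate([258, 276, 1304]) cube([435, 347, 26]);
translate([258, 276, 1630]) cube([435, 347, 26]);


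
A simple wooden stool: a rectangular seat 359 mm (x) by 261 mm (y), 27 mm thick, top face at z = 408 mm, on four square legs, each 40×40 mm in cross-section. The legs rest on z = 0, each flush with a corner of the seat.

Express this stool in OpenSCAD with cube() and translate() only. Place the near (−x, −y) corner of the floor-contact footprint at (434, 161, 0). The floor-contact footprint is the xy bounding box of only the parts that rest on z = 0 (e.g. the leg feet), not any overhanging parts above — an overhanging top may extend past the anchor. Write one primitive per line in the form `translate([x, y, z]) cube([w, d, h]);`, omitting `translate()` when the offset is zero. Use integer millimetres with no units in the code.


translate([434, 161, 381]) cube([359, 261, 27]);
translate([434, 161, 0]) cube([40, 40, 381]);
translate([753, 161, 0]) cube([40, 40, 381]);
translate([434, 382, 0]) cube([40, 40, 381]);
translate([753, 382, 0]) cube([40, 40, 381]);


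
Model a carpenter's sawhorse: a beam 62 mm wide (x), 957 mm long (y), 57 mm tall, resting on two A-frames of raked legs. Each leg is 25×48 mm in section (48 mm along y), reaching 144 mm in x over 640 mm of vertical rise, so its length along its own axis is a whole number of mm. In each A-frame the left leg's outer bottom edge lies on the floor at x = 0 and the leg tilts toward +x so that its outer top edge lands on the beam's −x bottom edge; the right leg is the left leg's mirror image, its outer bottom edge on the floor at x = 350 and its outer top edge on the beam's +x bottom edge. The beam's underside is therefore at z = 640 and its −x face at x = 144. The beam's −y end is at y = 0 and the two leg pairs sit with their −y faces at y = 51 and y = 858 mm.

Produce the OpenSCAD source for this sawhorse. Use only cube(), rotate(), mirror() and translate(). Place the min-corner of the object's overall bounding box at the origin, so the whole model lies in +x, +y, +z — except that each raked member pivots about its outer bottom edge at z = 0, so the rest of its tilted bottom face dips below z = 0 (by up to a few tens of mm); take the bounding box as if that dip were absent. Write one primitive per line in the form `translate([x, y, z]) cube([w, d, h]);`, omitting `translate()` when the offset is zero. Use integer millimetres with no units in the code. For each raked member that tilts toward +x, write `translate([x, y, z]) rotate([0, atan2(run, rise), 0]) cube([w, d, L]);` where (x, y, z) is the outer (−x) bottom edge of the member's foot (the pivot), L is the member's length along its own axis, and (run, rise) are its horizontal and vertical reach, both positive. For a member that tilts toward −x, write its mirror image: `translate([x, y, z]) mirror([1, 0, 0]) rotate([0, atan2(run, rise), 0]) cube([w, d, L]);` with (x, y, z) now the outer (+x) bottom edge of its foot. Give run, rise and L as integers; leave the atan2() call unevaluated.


translate([144, 0, 640]) cube([62, 957, 57]);
translate([0, 51, 0]) rotate([0, atan2(144, 640), 0]) cube([25, 48, 656]);
translate([350, 51, 0]) mirror([1, 0, 0]) rotate([0, atan2(144, 640), 0]) cube([25, 48, 656]);
translate([0, 858, 0]) rotate([0, atan2(144, 640), 0]) cube([25, 48, 656]);
translate([350, 858, 0]) mirror([1, 0, 0]) rotate([0, atan2(144, 640), 0]) cube([25, 48, 656]);


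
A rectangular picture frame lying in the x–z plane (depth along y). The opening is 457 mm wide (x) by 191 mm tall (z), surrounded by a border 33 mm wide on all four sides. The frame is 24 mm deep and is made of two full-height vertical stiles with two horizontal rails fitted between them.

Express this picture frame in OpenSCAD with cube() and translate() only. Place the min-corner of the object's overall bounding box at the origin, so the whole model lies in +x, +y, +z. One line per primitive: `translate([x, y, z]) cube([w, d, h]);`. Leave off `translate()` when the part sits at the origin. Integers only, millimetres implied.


cube([33, 24, 257]);
translate([490, 0, 0]) cube([33, 24, 257]);
translate([33, 0, 0]) cube([457, 24, 33]);
translate([33, 0, 224]) cube([457, 24, 33]);


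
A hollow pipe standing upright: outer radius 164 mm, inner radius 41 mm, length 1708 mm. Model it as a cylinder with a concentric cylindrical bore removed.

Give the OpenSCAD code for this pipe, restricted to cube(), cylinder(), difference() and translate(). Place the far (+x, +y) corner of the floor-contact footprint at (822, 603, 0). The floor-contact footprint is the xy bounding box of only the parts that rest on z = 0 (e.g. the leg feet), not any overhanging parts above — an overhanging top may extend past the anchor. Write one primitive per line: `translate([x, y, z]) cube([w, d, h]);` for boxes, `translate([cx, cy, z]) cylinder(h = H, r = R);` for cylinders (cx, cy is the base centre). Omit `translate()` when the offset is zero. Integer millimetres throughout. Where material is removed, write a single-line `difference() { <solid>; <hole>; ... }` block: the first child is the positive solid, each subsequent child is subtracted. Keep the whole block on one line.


difference() { translate([658, 439, 0]) cylinder(h = 1708, r = 164); translate([658, 439, 0]) cylinder(h = 1708, r = 41); }


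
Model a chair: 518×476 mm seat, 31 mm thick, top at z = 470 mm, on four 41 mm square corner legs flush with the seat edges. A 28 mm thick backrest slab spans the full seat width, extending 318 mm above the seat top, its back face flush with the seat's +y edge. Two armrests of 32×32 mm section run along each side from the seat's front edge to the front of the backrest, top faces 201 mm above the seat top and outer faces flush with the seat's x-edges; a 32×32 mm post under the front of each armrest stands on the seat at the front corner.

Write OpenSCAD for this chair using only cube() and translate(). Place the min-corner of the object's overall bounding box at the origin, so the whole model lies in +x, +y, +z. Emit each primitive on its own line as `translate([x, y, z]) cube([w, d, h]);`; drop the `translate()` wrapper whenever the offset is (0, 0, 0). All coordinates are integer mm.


translate([0, 0, 439]) cube([518, 476, 31]);
cube([41, 41, 439]);
translate([477, 0, 0]) cube([41, 41, 439]);
translate([0, 435, 0]) cube([41, 41, 439]);
translate([477, 435, 0]) cube([41, 41, 439]);
translate([0, 448, 470]) cube([518, 28, 318]);
translate([0, 0, 639]) cube([32, 448, 32]);
translate([486, 0, 639]) cube([32, 448, 32]);
translate([0, 0, 470]) cube([32, 32, 169]);
translate([486, 0, 470]) cube([32, 32, 169]);


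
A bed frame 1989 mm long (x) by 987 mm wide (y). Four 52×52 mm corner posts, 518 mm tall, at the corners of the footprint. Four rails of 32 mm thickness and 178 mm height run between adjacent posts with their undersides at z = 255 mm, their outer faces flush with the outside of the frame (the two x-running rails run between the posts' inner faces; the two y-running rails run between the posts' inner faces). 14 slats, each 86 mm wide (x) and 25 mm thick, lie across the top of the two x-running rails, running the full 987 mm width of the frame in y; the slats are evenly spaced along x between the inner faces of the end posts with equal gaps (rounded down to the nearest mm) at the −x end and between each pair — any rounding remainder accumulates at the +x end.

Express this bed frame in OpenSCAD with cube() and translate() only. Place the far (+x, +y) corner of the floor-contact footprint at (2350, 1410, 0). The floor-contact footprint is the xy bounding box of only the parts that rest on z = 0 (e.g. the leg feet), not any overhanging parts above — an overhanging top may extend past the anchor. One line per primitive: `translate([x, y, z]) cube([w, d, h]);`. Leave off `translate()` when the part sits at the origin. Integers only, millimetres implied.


translate([361, 423, 0]) cube([52, 52, 518]);
translate([361, 1358, 0]) cube([52, 52, 518]);
translate([2298, 423, 0]) cube([52, 52, 518]);
translate([2298, 1358, 0]) cube([52, 52, 518]);
translate([413, 423, 255]) cube([1885, 32, 178]);
translate([413, 1378, 255]) cube([1885, 32, 178]);
translate([361, 475, 255]) cube([32, 883, 178]);
translate([2318, 475, 255]) cube([32, 883, 178]);
translate([458, 423, 433]) cube([86, 987, 25]);
translate([589, 423, 433]) cube([86, 987, 25]);
translate([720, 423, 433]) cube([86, 987, 25]);
translate([851, 423, 433]) cube([86, 987, 25]);
translate([982, 423, 433]) cube([86, 987, 25]);
translate([1113, 423, 433]) cube([86, 987, 25]);
translate([1244, 423, 433]) cube([86, 987, 25]);
translate([1375, 423, 433]) cube([86, 987, 25]);
translate([1506, 423, 433]) cube([86, 987, 25]);
translate([1637, 423, 433]) cube([86, 987, 25]);
translate([1768, 423, 433]) cube([86, 987, 25]);
translate([1899, 423, 433]) cube([86, 987, 25]);
translate([2030, 423, 433]) cube([86, 987, 25]);
translate([2161, 423, 433]) cube([86, 987, 25]);


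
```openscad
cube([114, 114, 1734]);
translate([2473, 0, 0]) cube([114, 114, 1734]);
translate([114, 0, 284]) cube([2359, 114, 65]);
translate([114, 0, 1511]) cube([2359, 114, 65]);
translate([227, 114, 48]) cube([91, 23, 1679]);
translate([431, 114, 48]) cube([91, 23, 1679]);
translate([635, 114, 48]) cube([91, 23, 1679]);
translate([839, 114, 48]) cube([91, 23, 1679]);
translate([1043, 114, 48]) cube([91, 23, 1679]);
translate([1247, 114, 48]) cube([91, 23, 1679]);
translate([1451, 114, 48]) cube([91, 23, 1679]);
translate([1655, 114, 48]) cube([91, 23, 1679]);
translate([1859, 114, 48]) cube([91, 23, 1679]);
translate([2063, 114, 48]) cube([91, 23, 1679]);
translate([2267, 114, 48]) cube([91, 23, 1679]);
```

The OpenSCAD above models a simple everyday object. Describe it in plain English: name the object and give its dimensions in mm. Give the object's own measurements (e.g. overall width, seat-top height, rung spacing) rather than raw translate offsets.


A fence section. Two 114×114 mm posts, 1734 mm tall, stand on the floor with a clear span of 2359 mm between their inner faces. Two horizontal rails of 114×65 mm section span the gap between the posts with their undersides at z = 284 mm and z = 1511 mm, flush with the posts' −y face. 11 pickets, each 91 mm wide, 23 mm thick and 1679 mm tall, are fixed to the +y face of the rails with their bottoms at z = 48 mm, spaced across the span with a 113 mm gap after the −x post and between neighbouring pickets, with 115 mm left before the +x post.


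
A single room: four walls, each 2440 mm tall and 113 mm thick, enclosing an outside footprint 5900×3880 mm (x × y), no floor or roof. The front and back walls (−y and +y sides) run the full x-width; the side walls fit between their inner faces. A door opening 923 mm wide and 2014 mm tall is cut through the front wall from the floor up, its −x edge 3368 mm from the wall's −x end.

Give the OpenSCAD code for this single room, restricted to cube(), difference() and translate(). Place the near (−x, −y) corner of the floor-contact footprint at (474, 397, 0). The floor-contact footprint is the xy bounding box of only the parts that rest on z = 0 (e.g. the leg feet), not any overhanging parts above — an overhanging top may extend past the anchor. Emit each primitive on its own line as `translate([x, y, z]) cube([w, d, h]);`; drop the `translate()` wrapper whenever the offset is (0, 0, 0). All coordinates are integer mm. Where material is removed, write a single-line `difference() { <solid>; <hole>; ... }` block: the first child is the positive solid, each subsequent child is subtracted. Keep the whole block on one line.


difference() { translate([474, 397, 0]) cube([5900, 113, 2440]); translate([3842, 397, 0]) cube([923, 113, 2014]); }
translate([474, 4164, 0]) cube([5900, 113, 2440]);
translate([474, 510, 0]) cube([113, 3654, 2440]);
translate([6261, 510, 0]) cube([113, 3654, 2440]);


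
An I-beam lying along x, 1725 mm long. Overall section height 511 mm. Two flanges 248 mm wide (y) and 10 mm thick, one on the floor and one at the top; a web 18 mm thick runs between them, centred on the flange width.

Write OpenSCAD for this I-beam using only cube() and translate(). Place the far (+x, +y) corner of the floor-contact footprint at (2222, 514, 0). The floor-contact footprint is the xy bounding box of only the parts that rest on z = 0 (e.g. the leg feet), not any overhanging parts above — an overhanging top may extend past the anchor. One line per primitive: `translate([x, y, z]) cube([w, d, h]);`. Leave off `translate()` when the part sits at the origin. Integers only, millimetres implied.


translate([497, 266, 0]) cube([1725, 248, 10]);
translate([497, 381, 10]) cube([1725, 18, 491]);
translate([497, 266, 501]) cube([1725, 248, 10]);


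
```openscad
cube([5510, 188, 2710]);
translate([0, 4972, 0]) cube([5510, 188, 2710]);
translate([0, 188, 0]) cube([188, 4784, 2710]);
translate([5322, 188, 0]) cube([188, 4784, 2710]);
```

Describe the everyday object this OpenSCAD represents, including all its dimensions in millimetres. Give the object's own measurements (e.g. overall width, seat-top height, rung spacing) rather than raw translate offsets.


The wall frame of a small rectangular building: four walls, each 2710 mm tall and 188 mm thick, enclosing a footprint 5510 mm (x) by 5160 mm (y) outside-to-outside, with no floor or roof. The front and back walls (the −y and +y sides) span the full width; the two side walls fit between them.


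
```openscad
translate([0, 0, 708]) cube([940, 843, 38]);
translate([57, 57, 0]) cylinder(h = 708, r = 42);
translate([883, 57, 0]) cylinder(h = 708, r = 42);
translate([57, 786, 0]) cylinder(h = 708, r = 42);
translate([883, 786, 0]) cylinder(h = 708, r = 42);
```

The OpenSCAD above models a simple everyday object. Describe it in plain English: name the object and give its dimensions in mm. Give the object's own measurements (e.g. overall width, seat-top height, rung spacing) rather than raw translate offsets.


A rectangular dining table. The top is 940×843×38 mm with its upper surface at z = 746 mm. It stands on four round legs of 84 mm diameter, each leg's bounding box inset 15 mm from the nearest pair of top edges, running from the floor to the underside of the top.


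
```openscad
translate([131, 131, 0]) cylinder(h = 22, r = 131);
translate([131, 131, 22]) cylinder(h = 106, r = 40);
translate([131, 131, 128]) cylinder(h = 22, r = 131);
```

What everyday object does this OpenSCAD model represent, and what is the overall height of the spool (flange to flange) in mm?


A spool. The overall height is 150 mm.

Three coaxial cylinders, large–small–large — a spool. Two 22 mm flanges and a 106 mm core give 22 + 106 + 22 = 150 mm.


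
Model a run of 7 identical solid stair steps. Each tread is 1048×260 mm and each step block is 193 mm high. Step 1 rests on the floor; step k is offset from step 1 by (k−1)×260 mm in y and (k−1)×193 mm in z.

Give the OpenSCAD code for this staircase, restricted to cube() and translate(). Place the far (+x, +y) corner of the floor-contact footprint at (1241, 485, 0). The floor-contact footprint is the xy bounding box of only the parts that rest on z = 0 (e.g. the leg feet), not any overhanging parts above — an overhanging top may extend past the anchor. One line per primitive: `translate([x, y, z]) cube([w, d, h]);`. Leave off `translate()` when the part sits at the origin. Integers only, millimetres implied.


translate([193, 225, 0]) cube([1048, 260, 193]);
translate([193, 485, 193]) cube([1048, 260, 193]);
translate([193, 745, 386]) cube([1048, 260, 193]);
translate([193, 1005, 579]) cube([1048, 260, 193]);
translate([193, 1265, 772]) cube([1048, 260, 193]);
translate([193, 1525, 965]) cube([1048, 260, 193]);
translate([193, 1785, 1158]) cube([1048, 260, 193]);


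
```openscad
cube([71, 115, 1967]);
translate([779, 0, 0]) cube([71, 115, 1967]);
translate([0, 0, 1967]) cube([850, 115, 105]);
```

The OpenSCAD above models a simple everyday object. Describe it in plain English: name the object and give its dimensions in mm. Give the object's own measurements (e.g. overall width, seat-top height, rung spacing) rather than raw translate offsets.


A door frame. The clear opening is 708 mm wide and 1967 mm high. Two 71 mm wide jambs, 115 mm deep, stand either side of the opening from the floor to the top of the opening. A 105 mm thick head sits across the top of both jambs, spanning the full outside width of the frame.


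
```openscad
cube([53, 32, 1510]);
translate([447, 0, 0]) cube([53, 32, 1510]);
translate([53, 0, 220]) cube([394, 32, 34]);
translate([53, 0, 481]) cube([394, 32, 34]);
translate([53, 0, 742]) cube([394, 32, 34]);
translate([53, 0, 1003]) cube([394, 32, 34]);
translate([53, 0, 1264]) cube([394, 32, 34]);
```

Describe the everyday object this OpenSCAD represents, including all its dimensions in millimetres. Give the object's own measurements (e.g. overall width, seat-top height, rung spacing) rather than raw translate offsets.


A straight ladder. Two 53×32 mm vertical rails, 1510 mm tall, stand 500 mm apart (outside-to-outside) with their front faces coplanar on the −y side. 5 rungs, each 32 mm deep and 34 mm tall, span between the inner faces of the rails, front faces flush with the rails. The lowest rung's underside is at z = 220 mm and rungs are spaced 261 mm apart (underside to underside).


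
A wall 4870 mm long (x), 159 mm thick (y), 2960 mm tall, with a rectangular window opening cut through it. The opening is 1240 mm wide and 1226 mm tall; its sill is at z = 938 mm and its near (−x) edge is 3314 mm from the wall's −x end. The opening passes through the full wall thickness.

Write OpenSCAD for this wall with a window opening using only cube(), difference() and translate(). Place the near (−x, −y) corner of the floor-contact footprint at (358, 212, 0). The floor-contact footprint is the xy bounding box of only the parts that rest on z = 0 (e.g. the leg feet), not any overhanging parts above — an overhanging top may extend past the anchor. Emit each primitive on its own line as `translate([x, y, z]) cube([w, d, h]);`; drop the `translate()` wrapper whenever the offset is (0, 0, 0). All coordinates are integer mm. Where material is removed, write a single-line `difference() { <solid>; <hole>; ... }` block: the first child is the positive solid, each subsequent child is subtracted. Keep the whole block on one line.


difference() { translate([358, 212, 0]) cube([4870, 159, 2960]); translate([3672, 212, 938]) cube([1240, 159, 1226]); }


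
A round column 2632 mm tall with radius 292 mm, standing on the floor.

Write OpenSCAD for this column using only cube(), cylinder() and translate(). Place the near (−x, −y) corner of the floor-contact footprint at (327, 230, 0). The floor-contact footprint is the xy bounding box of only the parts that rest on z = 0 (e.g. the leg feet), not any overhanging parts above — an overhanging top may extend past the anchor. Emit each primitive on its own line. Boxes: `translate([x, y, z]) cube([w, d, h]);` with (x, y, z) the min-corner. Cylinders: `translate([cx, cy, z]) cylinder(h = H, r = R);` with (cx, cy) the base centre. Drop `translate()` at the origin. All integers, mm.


translate([619, 522, 0]) cylinder(h = 2632, r = 292);


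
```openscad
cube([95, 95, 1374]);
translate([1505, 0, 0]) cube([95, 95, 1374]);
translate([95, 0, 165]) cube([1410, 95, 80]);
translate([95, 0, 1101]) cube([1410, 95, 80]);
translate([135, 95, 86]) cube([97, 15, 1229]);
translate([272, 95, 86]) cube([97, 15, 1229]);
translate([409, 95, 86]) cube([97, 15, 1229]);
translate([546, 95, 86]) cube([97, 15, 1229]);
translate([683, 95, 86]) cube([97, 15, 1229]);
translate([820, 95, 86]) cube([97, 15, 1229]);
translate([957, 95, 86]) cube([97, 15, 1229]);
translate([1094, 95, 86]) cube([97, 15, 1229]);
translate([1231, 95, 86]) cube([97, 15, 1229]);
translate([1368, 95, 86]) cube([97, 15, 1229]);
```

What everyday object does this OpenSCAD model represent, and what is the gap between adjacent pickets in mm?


A fence section. The picket gap is 40 mm.

Two posts, two rails, 10 pickets — a fence section. Span 1410 mm holds 10 pickets of 97 mm with 11 equal gaps: ⌊(1410 − 10·97) / 11⌋ = 40 mm.


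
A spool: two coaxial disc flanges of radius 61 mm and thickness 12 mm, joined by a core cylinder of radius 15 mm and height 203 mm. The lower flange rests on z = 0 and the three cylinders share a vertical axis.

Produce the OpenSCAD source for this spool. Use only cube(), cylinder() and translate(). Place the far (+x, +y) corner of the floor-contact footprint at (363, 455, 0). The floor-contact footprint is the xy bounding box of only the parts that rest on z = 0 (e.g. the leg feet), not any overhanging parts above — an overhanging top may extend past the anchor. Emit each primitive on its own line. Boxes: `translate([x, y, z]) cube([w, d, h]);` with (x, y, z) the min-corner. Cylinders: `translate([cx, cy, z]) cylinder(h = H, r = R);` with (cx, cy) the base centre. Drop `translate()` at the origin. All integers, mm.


translate([302, 394, 0]) cylinder(h = 12, r = 61);
translate([302, 394, 12]) cylinder(h = 203, r = 15);
translate([302, 394, 215]) cylinder(h = 12, r = 61);


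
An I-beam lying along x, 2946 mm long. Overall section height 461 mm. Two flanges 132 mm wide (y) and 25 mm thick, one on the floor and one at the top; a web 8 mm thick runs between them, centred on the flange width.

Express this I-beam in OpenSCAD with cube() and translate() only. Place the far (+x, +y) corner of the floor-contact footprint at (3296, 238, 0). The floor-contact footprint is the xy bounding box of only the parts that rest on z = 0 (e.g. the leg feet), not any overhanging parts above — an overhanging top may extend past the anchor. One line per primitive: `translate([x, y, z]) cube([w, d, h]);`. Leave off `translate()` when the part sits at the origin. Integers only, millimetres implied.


translate([350, 106, 0]) cube([2946, 132, 25]);
translate([350, 168, 25]) cube([2946, 8, 411]);
translate([350, 106, 436]) cube([2946, 132, 25]);


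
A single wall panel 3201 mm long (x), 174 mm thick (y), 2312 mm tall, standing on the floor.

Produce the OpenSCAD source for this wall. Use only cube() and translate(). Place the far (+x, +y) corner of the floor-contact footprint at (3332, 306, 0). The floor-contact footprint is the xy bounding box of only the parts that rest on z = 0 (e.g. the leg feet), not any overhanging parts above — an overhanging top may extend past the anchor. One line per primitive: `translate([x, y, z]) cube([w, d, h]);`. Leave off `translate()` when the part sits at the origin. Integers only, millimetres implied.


translate([131, 132, 0]) cube([3201, 174, 2312]);


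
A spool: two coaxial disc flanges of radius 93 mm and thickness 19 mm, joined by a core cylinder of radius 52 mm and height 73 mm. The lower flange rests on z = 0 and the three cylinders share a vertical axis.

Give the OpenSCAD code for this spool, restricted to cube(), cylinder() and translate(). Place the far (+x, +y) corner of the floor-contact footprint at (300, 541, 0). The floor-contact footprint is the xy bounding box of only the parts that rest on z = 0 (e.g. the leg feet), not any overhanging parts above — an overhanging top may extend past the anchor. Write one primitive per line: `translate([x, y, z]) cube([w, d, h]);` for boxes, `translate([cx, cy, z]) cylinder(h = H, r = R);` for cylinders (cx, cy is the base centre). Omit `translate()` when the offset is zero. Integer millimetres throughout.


translate([207, 448, 0]) cylinder(h = 19, r = 93);
translate([207, 448, 19]) cylinder(h = 73, r = 52);
translate([207, 448, 92]) cylinder(h = 19, r = 93);


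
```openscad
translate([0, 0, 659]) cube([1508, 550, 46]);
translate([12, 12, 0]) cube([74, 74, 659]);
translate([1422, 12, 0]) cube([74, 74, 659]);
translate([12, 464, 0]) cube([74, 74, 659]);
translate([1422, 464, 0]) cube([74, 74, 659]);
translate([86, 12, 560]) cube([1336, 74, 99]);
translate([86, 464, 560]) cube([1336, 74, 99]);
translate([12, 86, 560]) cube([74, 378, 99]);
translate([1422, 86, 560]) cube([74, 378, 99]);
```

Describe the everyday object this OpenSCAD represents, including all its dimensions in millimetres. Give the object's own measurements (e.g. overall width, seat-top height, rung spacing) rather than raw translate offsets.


A rectangular dining table. The top is 1508×550×46 mm with its upper surface at z = 705 mm. It stands on four 74×74 mm square legs, each inset 12 mm from the nearest pair of top edges, running from the floor to the underside of the top. Four apron rails, 74 mm thick and 99 mm tall, run between adjacent legs with their top edges flush with the underside of the top and their outer faces flush with the legs' outer faces.


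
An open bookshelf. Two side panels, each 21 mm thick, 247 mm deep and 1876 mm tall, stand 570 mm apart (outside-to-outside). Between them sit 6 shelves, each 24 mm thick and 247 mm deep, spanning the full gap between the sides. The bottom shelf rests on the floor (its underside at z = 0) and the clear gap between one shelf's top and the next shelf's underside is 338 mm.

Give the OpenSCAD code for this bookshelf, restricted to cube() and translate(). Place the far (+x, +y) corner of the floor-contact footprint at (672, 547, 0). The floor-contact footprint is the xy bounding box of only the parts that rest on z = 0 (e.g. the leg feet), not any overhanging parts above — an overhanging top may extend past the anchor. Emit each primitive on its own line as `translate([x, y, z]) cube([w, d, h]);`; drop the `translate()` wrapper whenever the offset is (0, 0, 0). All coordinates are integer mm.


translate([102, 300, 0]) cube([21, 247, 1876]);
translate([651, 300, 0]) cube([21, 247, 1876]);
translate([123, 300, 0]) cube([528, 247, 24]);
translate([123, 300, 362]) cube([528, 247, 24]);
translate([123, 300, 724]) cube([528, 247, 24]);
translate([123, 300, 1086]) cube([528, 247, 24]);
translate([123, 300, 1448]) cube([528, 247, 24]);
translate([123, 300, 1810]) cube([528, 247, 24]);


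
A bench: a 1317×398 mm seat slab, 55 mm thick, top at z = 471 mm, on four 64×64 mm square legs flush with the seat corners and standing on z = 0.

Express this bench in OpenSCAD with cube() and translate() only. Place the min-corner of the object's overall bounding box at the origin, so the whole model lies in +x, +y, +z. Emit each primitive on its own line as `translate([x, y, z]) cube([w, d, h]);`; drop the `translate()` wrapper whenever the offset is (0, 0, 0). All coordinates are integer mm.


translate([0, 0, 416]) cube([1317, 398, 55]);
cube([64, 64, 416]);
translate([0, 334, 0]) cube([64, 64, 416]);
translate([1253, 0, 0]) cube([64, 64, 416]);
translate([1253, 334, 0]) cube([64, 64, 416]);


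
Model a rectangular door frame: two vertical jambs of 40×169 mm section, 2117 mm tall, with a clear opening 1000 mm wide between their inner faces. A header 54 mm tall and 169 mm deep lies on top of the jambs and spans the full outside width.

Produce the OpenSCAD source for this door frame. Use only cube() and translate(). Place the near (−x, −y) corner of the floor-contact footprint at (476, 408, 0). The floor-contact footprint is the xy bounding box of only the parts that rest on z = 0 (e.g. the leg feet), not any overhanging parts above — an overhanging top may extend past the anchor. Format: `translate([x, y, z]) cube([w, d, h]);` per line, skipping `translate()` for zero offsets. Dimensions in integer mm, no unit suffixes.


translate([476, 408, 0]) cube([40, 169, 2117]);
translate([1516, 408, 0]) cube([40, 169, 2117]);
translate([476, 408, 2117]) cube([1080, 169, 54]);


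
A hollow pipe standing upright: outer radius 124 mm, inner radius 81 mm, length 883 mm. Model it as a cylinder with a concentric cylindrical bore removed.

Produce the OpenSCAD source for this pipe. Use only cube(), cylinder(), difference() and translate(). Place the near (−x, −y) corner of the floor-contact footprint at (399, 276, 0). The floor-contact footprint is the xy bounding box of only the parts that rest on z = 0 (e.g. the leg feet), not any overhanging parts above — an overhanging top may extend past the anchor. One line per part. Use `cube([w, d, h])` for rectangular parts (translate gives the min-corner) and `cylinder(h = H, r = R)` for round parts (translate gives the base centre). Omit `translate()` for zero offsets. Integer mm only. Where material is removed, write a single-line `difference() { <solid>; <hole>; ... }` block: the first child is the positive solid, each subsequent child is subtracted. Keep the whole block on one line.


difference() { translate([523, 400, 0]) cylinder(h = 883, r = 124); translate([523, 400, 0]) cylinder(h = 883, r = 81); }


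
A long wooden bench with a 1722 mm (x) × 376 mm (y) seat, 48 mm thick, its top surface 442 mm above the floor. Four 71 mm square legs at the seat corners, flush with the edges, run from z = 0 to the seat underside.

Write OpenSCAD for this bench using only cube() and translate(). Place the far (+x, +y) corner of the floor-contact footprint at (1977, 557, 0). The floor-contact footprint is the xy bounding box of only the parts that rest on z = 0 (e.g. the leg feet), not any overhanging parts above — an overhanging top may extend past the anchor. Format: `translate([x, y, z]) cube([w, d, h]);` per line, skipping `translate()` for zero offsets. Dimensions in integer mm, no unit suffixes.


// leg_h = 442 − 48 = 394
translate([255, 181, 394]) cube([1722, 376, 48]);
translate([255, 181, 0]) cube([71, 71, 394]);
translate([255, 486, 0]) cube([71, 71, 394]);
translate([1906, 181, 0]) cube([71, 71, 394]);
translate([1906, 486, 0]) cube([71, 71, 394]);


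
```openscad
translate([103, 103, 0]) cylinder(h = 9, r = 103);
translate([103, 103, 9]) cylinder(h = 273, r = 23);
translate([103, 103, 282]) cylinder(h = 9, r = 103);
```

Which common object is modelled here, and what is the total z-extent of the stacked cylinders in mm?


A spool. The overall height is 291 mm.

Three coaxial cylinders, large–small–large — a spool. Two 9 mm flanges and a 273 mm core give 9 + 273 + 9 = 291 mm.


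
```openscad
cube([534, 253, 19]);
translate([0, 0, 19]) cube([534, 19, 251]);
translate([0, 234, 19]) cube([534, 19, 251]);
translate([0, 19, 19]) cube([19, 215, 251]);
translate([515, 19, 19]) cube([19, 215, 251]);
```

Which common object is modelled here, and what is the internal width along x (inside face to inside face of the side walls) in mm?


An open box. The internal width is 496 mm.

A 534×253 base slab with four walls standing on it — an open box. The base is 534 mm wide and the walls are 19 mm thick, so the internal width is 534 − 2 × 19 = 496 mm.


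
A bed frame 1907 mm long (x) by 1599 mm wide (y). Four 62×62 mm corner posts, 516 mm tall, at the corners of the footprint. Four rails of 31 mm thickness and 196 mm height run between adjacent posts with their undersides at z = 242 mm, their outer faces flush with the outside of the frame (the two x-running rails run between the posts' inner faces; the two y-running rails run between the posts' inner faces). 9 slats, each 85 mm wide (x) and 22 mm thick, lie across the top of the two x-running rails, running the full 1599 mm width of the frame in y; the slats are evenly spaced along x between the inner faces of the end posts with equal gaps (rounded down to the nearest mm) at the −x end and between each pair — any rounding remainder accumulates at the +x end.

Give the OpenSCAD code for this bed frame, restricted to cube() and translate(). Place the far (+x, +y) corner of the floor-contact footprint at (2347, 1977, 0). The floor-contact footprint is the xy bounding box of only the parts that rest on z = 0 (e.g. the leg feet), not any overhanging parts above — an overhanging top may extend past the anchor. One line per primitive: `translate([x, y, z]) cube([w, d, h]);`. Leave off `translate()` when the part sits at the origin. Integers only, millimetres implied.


translate([440, 378, 0]) cube([62, 62, 516]);
translate([440, 1915, 0]) cube([62, 62, 516]);
translate([2285, 378, 0]) cube([62, 62, 516]);
translate([2285, 1915, 0]) cube([62, 62, 516]);
translate([502, 378, 242]) cube([1783, 31, 196]);
translate([502, 1946, 242]) cube([1783, 31, 196]);
translate([440, 440, 242]) cube([31, 1475, 196]);
translate([2316, 440, 242]) cube([31, 1475, 196]);
translate([603, 378, 438]) cube([85, 1599, 22]);
translate([789, 378, 438]) cube([85, 1599, 22]);
translate([975, 378, 438]) cube([85, 1599, 22]);
translate([1161, 378, 438]) cube([85, 1599, 22]);
translate([1347, 378, 438]) cube([85, 1599, 22]);
translate([1533, 378, 438]) cube([85, 1599, 22]);
translate([1719, 378, 438]) cube([85, 1599, 22]);
translate([1905, 378, 438]) cube([85, 1599, 22]);
translate([2091, 378, 438]) cube([85, 1599, 22]);


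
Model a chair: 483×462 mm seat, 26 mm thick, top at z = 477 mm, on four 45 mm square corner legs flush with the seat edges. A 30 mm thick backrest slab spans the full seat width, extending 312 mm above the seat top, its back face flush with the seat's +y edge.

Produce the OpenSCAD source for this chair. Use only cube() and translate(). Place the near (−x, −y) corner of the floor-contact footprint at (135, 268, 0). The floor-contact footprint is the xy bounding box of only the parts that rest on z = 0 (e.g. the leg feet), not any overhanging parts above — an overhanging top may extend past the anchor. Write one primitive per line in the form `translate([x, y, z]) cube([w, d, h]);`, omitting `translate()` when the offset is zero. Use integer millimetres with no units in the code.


// leg_h = 477 - 26 = 451
translate([135, 268, 451]) cube([483, 462, 26]);
translate([135, 268, 0]) cube([45, 45, 451]);
translate([573, 268, 0]) cube([45, 45, 451]);
translate([135, 685, 0]) cube([45, 45, 451]);
translate([573, 685, 0]) cube([45, 45, 451]);
translate([135, 700, 477]) cube([483, 30, 312]);


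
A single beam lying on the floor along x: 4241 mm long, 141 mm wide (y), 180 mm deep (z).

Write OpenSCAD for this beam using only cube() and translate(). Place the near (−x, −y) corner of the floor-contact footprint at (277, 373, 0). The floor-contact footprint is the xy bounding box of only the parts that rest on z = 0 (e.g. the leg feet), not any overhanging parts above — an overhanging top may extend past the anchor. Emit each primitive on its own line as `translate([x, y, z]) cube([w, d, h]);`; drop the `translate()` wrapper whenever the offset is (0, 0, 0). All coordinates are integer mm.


translate([277, 373, 0]) cube([4241, 141, 180]);


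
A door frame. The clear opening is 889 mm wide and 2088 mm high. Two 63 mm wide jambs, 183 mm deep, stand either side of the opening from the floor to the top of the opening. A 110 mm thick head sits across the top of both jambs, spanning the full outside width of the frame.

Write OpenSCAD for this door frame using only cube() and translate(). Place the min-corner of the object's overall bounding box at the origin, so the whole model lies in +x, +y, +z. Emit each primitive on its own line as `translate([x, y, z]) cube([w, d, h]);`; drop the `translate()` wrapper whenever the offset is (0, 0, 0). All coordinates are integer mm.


cube([63, 183, 2088]);
translate([952, 0, 0]) cube([63, 183, 2088]);
translate([0, 0, 2088]) cube([1015, 183, 110]);


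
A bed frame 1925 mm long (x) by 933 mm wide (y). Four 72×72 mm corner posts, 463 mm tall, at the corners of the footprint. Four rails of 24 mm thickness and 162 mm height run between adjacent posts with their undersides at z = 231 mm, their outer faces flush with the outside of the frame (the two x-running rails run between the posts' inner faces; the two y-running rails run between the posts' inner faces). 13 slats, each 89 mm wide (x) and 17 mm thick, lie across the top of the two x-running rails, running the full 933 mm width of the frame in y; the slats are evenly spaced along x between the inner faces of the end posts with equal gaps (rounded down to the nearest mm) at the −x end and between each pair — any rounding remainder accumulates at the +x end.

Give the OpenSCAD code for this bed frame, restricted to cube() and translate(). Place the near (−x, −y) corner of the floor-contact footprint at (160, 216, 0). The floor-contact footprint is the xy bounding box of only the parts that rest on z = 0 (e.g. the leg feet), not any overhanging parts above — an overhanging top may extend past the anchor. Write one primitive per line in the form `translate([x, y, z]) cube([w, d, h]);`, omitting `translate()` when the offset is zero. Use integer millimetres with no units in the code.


// slat z = rail_z + rail_h = 231 + 162 = 393
// slat gap = ⌊(1781 − 13·89) / 14⌋ = 44
translate([160, 216, 0]) cube([72, 72, 463]);
translate([160, 1077, 0]) cube([72, 72, 463]);
translate([2013, 216, 0]) cube([72, 72, 463]);
translate([2013, 1077, 0]) cube([72, 72, 463]);
translate([232, 216, 231]) cube([1781, 24, 162]);
translate([232, 1125, 231]) cube([1781, 24, 162]);
translate([160, 288, 231]) cube([24, 789, 162]);
translate([2061, 288, 231]) cube([24, 789, 162]);
translate([276, 216, 393]) cube([89, 933, 17]);
translate([409, 216, 393]) cube([89, 933, 17]);
translate([542, 216, 393]) cube([89, 933, 17]);
translate([675, 216, 393]) cube([89, 933, 17]);
translate([808, 216, 393]) cube([89, 933, 17]);
translate([941, 216, 393]) cube([89, 933, 17]);
translate([1074, 216, 393]) cube([89, 933, 17]);
translate([1207, 216, 393]) cube([89, 933, 17]);
translate([1340, 216, 393]) cube([89, 933, 17]);
translate([1473, 216, 393]) cube([89, 933, 17]);
translate([1606, 216, 393]) cube([89, 933, 17]);
translate([1739, 216, 393]) cube([89, 933, 17]);
translate([1872, 216, 393]) cube([89, 933, 17]);
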